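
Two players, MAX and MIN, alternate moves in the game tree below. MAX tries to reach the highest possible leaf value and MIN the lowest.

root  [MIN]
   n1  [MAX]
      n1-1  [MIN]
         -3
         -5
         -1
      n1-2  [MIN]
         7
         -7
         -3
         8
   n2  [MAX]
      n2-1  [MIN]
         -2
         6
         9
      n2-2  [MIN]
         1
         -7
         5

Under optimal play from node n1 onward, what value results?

-5

n1-1 (MIN): min(-3, -5, -1) = -5
n1-2 (MIN): min(7, -7, -3, 8) = -7
n1 (MAX): max(-5, -7) = -5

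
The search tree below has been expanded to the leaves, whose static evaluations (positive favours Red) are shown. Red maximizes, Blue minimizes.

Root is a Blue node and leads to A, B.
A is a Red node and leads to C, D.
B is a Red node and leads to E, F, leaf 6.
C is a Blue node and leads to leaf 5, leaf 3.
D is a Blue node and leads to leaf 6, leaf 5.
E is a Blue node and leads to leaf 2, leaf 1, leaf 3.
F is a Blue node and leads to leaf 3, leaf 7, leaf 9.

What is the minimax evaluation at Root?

C (Blue): min(5, 3) = 3
D (Blue): min(6, 5) = 5
A (Red): max(3, 5) = 5
E (Blue): min(2, 1, 3) = 1
F (Blue): min(3, 7, 9) = 3
B (Red): max(1, 3, 6) = 6
Root (Blue): min(5, 6) = 5

5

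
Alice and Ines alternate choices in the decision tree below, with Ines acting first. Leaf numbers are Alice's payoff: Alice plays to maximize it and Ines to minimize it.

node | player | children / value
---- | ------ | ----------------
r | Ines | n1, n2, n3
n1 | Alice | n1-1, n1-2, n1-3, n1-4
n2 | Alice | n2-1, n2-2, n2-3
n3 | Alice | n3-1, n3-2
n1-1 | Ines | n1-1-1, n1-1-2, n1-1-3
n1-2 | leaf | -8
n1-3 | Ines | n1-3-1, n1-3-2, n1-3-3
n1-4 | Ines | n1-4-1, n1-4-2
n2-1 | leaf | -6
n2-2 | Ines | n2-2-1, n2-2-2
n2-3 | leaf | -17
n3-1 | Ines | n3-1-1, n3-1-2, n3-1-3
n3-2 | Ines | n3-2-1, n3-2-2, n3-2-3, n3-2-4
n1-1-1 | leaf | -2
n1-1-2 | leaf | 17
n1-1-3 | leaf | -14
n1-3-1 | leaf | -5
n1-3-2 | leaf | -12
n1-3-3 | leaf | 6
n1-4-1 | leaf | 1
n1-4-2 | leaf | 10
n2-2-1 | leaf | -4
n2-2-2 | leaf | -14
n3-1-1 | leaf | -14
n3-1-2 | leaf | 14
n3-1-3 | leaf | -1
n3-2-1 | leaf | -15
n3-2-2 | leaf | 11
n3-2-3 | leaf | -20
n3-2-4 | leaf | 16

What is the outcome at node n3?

-14

n3-1 (Ines): min(-14, 14, -1) = -14
n3-2 (Ines): min(-15, 11, -20, 16) = -20
n3 (Alice): max(-14, -20) = -14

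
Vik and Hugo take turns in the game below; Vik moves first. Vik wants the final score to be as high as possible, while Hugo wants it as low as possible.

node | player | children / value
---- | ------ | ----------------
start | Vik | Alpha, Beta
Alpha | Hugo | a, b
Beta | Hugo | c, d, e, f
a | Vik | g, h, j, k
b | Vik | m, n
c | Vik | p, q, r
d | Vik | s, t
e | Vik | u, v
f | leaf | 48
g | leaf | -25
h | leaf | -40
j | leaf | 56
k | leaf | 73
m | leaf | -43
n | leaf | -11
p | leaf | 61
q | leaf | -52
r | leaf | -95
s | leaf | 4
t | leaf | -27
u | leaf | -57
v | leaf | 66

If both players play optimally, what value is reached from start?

a (Vik): max(-25, -40, 56, 73) = 73
b (Vik): max(-43, -11) = -11
Alpha (Hugo): min(73, -11) = -11
c (Vik): max(61, -52, -95) = 61
d (Vik): max(4, -27) = 4
e (Vik): max(-57, 66) = 66
Beta (Hugo): min(61, 4, 66, 48) = 4
start (Vik): max(-11, 4) = 4

4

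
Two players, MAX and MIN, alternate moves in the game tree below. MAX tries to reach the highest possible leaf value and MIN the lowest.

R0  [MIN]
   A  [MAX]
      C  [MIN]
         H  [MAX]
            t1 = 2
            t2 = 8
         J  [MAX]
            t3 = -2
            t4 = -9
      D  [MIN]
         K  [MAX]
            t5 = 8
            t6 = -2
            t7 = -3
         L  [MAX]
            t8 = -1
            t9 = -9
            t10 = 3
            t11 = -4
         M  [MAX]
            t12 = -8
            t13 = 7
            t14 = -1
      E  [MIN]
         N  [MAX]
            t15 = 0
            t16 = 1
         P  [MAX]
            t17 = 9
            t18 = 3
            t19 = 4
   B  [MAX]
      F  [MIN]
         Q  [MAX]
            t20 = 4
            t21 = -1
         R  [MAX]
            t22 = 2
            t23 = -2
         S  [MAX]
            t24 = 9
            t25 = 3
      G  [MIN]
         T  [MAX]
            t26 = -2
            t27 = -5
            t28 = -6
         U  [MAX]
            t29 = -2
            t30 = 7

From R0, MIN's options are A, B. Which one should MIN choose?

B

H (MAX): max(2, 8) = 8
J (MAX): max(-2, -9) = -2
C (MIN): min(8, -2) = -2
K (MAX): max(8, -2, -3) = 8
L (MAX): max(-1, -9, 3, -4) = 3
M (MAX): max(-8, 7, -1) = 7
D (MIN): min(8, 3, 7) = 3
N (MAX): max(0, 1) = 1
P (MAX): max(9, 3, 4) = 9
E (MIN): min(1, 9) = 1
A (MAX): max(-2, 3, 1) = 3
Q (MAX): max(4, -1) = 4
R (MAX): max(2, -2) = 2
S (MAX): max(9, 3) = 9
F (MIN): min(4, 2, 9) = 2
T (MAX): max(-2, -5, -6) = -2
U (MAX): max(-2, 7) = 7
G (MIN): min(-2, 7) = -2
B (MAX): max(2, -2) = 2
R0 (MIN): min(3, 2) = 2
MIN at R0 wants the lowest of {A=3, B=2}, so chooses B.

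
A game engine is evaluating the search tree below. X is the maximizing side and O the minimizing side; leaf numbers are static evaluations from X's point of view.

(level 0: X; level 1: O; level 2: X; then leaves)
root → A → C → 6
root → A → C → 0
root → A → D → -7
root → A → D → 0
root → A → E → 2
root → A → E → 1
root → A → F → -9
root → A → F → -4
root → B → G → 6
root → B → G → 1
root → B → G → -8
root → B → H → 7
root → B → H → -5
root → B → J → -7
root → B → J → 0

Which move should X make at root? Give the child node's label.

C (X): max(6, 0) = 6
D (X): max(-7, 0) = 0
E (X): max(2, 1) = 2
F (X): max(-9, -4) = -4
A (O): min(6, 0, 2, -4) = -4
G (X): max(6, 1, -8) = 6
H (X): max(7, -5) = 7
J (X): max(-7, 0) = 0
B (O): min(6, 7, 0) = 0
root (X): max(-4, 0) = 0
X at root wants the highest of {A=-4, B=0}, so chooses B.

B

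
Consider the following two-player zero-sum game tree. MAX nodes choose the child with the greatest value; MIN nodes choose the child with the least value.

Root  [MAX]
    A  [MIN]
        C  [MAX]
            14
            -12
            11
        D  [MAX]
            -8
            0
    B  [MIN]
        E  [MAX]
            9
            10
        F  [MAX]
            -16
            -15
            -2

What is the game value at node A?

C (MAX): max(14, -12, 11) = 14
D (MAX): max(-8, 0) = 0
A (MIN): min(14, 0) = 0

0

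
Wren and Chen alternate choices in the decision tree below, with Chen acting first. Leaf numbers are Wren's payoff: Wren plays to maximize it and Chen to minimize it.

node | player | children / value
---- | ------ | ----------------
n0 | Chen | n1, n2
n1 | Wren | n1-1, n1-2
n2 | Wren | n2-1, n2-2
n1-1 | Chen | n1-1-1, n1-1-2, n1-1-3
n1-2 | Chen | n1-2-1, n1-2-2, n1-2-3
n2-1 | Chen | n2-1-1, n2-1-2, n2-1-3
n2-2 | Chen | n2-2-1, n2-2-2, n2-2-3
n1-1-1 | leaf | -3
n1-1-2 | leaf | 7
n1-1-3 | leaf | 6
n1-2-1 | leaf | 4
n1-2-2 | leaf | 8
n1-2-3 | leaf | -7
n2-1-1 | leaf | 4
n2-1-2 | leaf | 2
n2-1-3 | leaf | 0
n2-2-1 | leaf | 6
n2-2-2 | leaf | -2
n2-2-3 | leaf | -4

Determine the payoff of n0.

-3

n1-1 (Chen): min(-3, 7, 6) = -3
n1-2 (Chen): min(4, 8, -7) = -7
n1 (Wren): max(-3, -7) = -3
n2-1 (Chen): min(4, 2, 0) = 0
n2-2 (Chen): min(6, -2, -4) = -4
n2 (Wren): max(0, -4) = 0
n0 (Chen): min(-3, 0) = -3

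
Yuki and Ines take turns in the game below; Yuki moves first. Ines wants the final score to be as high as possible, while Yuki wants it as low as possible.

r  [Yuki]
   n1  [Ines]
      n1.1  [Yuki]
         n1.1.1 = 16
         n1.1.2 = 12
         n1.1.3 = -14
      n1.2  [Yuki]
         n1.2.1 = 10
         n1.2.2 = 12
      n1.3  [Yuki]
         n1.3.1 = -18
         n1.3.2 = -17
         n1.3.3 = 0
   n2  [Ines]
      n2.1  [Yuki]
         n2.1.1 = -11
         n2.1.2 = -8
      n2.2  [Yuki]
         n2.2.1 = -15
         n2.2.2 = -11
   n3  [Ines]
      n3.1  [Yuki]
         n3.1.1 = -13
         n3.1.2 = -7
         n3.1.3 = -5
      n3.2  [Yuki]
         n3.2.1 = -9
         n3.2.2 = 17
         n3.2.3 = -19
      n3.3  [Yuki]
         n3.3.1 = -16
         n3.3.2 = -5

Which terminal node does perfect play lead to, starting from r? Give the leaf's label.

n1.1 (Yuki): min(16, 12, -14) = -14
n1.2 (Yuki): min(10, 12) = 10
n1.3 (Yuki): min(-18, -17, 0) = -18
n1 (Ines): max(-14, 10, -18) = 10
n2.1 (Yuki): min(-11, -8) = -11
n2.2 (Yuki): min(-15, -11) = -15
n2 (Ines): max(-11, -15) = -11
n3.1 (Yuki): min(-13, -7, -5) = -13
n3.2 (Yuki): min(-9, 17, -19) = -19
n3.3 (Yuki): min(-16, -5) = -16
n3 (Ines): max(-13, -19, -16) = -13
r (Yuki): min(10, -11, -13) = -13
At r, Yuki picks n3 (lowest: -13).
At n3, Ines picks n3.1 (highest: -13).
At n3.1, Yuki picks n3.1.1 (lowest: -13).
Terminal value -13.

n3.1.1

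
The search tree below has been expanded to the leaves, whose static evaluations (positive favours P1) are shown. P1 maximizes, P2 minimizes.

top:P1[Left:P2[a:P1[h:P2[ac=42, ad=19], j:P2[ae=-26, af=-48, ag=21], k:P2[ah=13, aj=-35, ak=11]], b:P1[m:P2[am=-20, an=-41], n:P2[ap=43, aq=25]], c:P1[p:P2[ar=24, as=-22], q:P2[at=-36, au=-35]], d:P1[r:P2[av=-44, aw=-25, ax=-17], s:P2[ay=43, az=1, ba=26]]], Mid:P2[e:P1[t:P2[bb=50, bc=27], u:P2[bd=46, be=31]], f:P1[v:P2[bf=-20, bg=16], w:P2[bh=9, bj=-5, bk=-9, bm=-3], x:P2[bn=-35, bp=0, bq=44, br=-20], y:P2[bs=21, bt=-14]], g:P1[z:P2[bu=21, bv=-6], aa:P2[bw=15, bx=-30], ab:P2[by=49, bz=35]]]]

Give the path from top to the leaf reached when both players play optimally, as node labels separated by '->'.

top -> Mid -> f -> w -> bk

h (P2): min(42, 19) = 19
j (P2): min(-26, -48, 21) = -48
k (P2): min(13, -35, 11) = -35
a (P1): max(19, -48, -35) = 19
m (P2): min(-20, -41) = -41
n (P2): min(43, 25) = 25
b (P1): max(-41, 25) = 25
p (P2): min(24, -22) = -22
q (P2): min(-36, -35) = -36
c (P1): max(-22, -36) = -22
r (P2): min(-44, -25, -17) = -44
s (P2): min(43, 1, 26) = 1
d (P1): max(-44, 1) = 1
Left (P2): min(19, 25, -22, 1) = -22
t (P2): min(50, 27) = 27
u (P2): min(46, 31) = 31
e (P1): max(27, 31) = 31
v (P2): min(-20, 16) = -20
w (P2): min(9, -5, -9, -3) = -9
x (P2): min(-35, 0, 44, -20) = -35
y (P2): min(21, -14) = -14
f (P1): max(-20, -9, -35, -14) = -9
z (P2): min(21, -6) = -6
aa (P2): min(15, -30) = -30
ab (P2): min(49, 35) = 35
g (P1): max(-6, -30, 35) = 35
Mid (P2): min(31, -9, 35) = -9
top (P1): max(-22, -9) = -9
At top, P1 picks Mid (highest: -9).
At Mid, P2 picks f (lowest: -9).
At f, P1 picks w (highest: -9).
At w, P2 picks bk (lowest: -9).
Terminal value -9.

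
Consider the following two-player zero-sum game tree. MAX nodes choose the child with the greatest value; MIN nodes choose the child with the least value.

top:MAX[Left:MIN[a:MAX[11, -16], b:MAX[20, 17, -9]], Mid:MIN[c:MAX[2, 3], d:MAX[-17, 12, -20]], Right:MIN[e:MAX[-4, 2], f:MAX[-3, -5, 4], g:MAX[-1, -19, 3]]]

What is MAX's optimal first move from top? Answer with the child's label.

a (MAX): max(11, -16) = 11
b (MAX): max(20, 17, -9) = 20
Left (MIN): min(11, 20) = 11
c (MAX): max(2, 3) = 3
d (MAX): max(-17, 12, -20) = 12
Mid (MIN): min(3, 12) = 3
e (MAX): max(-4, 2) = 2
f (MAX): max(-3, -5, 4) = 4
g (MAX): max(-1, -19, 3) = 3
Right (MIN): min(2, 4, 3) = 2
top (MAX): max(11, 3, 2) = 11
MAX at top wants the highest of {Left=11, Mid=3, Right=2}, so chooses Left.

Left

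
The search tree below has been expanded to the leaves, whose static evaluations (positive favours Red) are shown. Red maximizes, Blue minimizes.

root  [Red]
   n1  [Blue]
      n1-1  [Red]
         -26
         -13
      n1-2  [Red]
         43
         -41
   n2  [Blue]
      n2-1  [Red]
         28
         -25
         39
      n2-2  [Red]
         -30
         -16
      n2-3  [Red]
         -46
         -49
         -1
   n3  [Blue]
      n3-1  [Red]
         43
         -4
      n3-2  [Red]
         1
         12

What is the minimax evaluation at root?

n1-1 (Red): max(-26, -13) = -13
n1-2 (Red): max(43, -41) = 43
n1 (Blue): min(-13, 43) = -13
n2-1 (Red): max(28, -25, 39) = 39
n2-2 (Red): max(-30, -16) = -16
n2-3 (Red): max(-46, -49, -1) = -1
n2 (Blue): min(39, -16, -1) = -16
n3-1 (Red): max(43, -4) = 43
n3-2 (Red): max(1, 12) = 12
n3 (Blue): min(43, 12) = 12
root (Red): max(-13, -16, 12) = 12

12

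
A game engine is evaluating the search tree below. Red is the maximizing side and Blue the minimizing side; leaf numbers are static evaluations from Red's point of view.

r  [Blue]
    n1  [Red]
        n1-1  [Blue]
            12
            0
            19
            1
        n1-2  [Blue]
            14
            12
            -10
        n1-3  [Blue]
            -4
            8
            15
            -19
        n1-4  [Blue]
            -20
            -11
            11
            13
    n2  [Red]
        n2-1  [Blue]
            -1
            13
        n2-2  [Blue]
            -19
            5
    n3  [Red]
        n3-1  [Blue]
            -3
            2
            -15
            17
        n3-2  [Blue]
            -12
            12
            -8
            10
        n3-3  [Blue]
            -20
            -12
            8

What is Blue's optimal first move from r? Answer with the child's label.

n1-1 (Blue): min(12, 0, 19, 1) = 0
n1-2 (Blue): min(14, 12, -10) = -10
n1-3 (Blue): min(-4, 8, 15, -19) = -19
n1-4 (Blue): min(-20, -11, 11, 13) = -20
n1 (Red): max(0, -10, -19, -20) = 0
n2-1 (Blue): min(-1, 13) = -1
n2-2 (Blue): min(-19, 5) = -19
n2 (Red): max(-1, -19) = -1
n3-1 (Blue): min(-3, 2, -15, 17) = -15
n3-2 (Blue): min(-12, 12, -8, 10) = -12
n3-3 (Blue): min(-20, -12, 8) = -20
n3 (Red): max(-15, -12, -20) = -12
r (Blue): min(0, -1, -12) = -12
Blue at r wants the lowest of {n1=0, n2=-1, n3=-12}, so chooses n3.

n3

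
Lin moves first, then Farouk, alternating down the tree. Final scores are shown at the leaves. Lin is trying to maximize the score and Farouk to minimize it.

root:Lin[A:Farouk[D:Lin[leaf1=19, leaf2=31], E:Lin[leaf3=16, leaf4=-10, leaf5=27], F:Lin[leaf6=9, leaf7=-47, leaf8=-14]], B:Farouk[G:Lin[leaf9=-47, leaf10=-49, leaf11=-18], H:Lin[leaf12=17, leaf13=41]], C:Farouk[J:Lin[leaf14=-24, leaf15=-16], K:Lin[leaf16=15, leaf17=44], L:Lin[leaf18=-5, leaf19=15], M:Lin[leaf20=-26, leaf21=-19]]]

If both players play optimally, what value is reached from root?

D (Lin): max(19, 31) = 31
E (Lin): max(16, -10, 27) = 27
F (Lin): max(9, -47, -14) = 9
A (Farouk): min(31, 27, 9) = 9
G (Lin): max(-47, -49, -18) = -18
H (Lin): max(17, 41) = 41
B (Farouk): min(-18, 41) = -18
J (Lin): max(-24, -16) = -16
K (Lin): max(15, 44) = 44
L (Lin): max(-5, 15) = 15
M (Lin): max(-26, -19) = -19
C (Farouk): min(-16, 44, 15, -19) = -19
root (Lin): max(9, -18, -19) = 9

9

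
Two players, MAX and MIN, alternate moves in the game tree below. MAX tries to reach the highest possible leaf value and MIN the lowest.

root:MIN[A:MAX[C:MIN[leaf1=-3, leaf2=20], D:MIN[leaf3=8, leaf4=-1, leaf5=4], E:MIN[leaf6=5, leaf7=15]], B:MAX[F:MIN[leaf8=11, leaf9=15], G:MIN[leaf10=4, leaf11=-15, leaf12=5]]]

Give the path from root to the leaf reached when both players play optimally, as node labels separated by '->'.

root -> A -> E -> leaf6

C (MIN): min(-3, 20) = -3
D (MIN): min(8, -1, 4) = -1
E (MIN): min(5, 15) = 5
A (MAX): max(-3, -1, 5) = 5
F (MIN): min(11, 15) = 11
G (MIN): min(4, -15, 5) = -15
B (MAX): max(11, -15) = 11
root (MIN): min(5, 11) = 5
At root, MIN picks A (lowest: 5).
At A, MAX picks E (highest: 5).
At E, MIN picks leaf6 (lowest: 5).
Terminal value 5.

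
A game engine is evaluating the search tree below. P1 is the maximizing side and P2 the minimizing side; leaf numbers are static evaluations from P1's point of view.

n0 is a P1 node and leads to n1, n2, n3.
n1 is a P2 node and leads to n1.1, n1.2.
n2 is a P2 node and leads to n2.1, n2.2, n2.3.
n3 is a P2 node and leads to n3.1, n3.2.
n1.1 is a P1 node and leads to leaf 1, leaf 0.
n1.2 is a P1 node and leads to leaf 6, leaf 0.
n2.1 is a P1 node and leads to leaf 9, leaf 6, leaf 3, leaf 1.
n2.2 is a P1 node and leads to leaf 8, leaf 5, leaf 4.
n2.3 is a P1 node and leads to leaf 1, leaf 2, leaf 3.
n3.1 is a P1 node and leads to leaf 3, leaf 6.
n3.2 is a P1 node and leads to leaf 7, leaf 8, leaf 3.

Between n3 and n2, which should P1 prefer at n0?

n3

n3.1 (P1): max(3, 6) = 6
n3.2 (P1): max(7, 8, 3) = 8
n3 (P2): min(6, 8) = 6
n2.1 (P1): max(9, 6, 3, 1) = 9
n2.2 (P1): max(8, 5, 4) = 8
n2.3 (P1): max(1, 2, 3) = 3
n2 (P2): min(9, 8, 3) = 3
P1 prefers the higher value; n3=6, n2=3. n3 is better since 6 > 3.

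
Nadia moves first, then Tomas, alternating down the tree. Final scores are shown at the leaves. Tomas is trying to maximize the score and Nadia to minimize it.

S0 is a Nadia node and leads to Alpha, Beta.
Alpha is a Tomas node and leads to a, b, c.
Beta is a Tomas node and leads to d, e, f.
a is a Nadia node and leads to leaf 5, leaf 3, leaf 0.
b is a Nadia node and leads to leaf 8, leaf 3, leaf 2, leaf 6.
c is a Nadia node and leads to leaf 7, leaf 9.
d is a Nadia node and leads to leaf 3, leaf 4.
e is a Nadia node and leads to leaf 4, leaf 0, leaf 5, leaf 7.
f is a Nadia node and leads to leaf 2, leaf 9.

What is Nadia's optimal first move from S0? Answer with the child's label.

Beta

a (Nadia): min(5, 3, 0) = 0
b (Nadia): min(8, 3, 2, 6) = 2
c (Nadia): min(7, 9) = 7
Alpha (Tomas): max(0, 2, 7) = 7
d (Nadia): min(3, 4) = 3
e (Nadia): min(4, 0, 5, 7) = 0
f (Nadia): min(2, 9) = 2
Beta (Tomas): max(3, 0, 2) = 3
S0 (Nadia): min(7, 3) = 3
Nadia at S0 wants the lowest of {Alpha=7, Beta=3}, so chooses Beta.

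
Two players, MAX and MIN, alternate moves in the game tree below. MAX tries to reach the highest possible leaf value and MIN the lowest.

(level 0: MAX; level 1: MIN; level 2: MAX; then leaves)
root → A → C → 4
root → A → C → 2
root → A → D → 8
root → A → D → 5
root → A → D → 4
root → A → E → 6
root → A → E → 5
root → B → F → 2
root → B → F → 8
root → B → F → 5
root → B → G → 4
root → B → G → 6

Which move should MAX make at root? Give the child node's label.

C (MAX): max(4, 2) = 4
D (MAX): max(8, 5, 4) = 8
E (MAX): max(6, 5) = 6
A (MIN): min(4, 8, 6) = 4
F (MAX): max(2, 8, 5) = 8
G (MAX): max(4, 6) = 6
B (MIN): min(8, 6) = 6
root (MAX): max(4, 6) = 6
MAX at root wants the highest of {A=4, B=6}, so chooses B.

B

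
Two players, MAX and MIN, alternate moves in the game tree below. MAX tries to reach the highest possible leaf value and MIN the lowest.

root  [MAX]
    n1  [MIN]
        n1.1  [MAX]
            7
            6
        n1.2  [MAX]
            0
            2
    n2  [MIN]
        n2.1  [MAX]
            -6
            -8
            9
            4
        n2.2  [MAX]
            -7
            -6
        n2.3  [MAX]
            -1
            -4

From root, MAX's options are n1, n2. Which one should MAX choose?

n1

n1.1 (MAX): max(7, 6) = 7
n1.2 (MAX): max(0, 2) = 2
n1 (MIN): min(7, 2) = 2
n2.1 (MAX): max(-6, -8, 9, 4) = 9
n2.2 (MAX): max(-7, -6) = -6
n2.3 (MAX): max(-1, -4) = -1
n2 (MIN): min(9, -6, -1) = -6
root (MAX): max(2, -6) = 2
MAX at root wants the highest of {n1=2, n2=-6}, so chooses n1.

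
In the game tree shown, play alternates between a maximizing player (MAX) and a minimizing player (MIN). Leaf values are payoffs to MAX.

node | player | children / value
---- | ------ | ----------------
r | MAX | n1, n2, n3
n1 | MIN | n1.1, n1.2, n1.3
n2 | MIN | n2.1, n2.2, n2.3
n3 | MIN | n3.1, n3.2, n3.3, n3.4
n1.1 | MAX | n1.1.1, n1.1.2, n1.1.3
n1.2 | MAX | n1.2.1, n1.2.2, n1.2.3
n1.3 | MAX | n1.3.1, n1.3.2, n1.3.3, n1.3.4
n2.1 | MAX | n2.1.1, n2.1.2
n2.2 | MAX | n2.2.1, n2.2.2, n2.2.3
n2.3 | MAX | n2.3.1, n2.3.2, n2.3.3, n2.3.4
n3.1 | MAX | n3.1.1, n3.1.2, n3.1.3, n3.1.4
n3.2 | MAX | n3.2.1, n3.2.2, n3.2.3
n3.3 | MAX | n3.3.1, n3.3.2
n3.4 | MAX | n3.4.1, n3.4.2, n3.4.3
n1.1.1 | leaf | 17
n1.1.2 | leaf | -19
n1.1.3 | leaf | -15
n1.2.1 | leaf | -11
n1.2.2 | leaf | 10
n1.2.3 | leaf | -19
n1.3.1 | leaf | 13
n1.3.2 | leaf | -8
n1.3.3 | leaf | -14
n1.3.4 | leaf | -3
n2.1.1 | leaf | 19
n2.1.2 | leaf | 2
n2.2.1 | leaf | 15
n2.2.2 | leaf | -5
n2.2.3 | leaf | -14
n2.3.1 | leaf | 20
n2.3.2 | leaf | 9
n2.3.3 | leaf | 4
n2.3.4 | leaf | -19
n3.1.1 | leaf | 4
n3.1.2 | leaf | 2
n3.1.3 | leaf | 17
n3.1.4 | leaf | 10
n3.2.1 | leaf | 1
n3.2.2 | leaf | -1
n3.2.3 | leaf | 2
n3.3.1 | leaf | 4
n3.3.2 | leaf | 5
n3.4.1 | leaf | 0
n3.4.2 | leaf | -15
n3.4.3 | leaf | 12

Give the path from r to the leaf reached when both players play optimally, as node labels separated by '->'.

n1.1 (MAX): max(17, -19, -15) = 17
n1.2 (MAX): max(-11, 10, -19) = 10
n1.3 (MAX): max(13, -8, -14, -3) = 13
n1 (MIN): min(17, 10, 13) = 10
n2.1 (MAX): max(19, 2) = 19
n2.2 (MAX): max(15, -5, -14) = 15
n2.3 (MAX): max(20, 9, 4, -19) = 20
n2 (MIN): min(19, 15, 20) = 15
n3.1 (MAX): max(4, 2, 17, 10) = 17
n3.2 (MAX): max(1, -1, 2) = 2
n3.3 (MAX): max(4, 5) = 5
n3.4 (MAX): max(0, -15, 12) = 12
n3 (MIN): min(17, 2, 5, 12) = 2
r (MAX): max(10, 15, 2) = 15
At r, MAX picks n2 (highest: 15).
At n2, MIN picks n2.2 (lowest: 15).
At n2.2, MAX picks n2.2.1 (highest: 15).
Terminal value 15.

r -> n2 -> n2.2 -> n2.2.1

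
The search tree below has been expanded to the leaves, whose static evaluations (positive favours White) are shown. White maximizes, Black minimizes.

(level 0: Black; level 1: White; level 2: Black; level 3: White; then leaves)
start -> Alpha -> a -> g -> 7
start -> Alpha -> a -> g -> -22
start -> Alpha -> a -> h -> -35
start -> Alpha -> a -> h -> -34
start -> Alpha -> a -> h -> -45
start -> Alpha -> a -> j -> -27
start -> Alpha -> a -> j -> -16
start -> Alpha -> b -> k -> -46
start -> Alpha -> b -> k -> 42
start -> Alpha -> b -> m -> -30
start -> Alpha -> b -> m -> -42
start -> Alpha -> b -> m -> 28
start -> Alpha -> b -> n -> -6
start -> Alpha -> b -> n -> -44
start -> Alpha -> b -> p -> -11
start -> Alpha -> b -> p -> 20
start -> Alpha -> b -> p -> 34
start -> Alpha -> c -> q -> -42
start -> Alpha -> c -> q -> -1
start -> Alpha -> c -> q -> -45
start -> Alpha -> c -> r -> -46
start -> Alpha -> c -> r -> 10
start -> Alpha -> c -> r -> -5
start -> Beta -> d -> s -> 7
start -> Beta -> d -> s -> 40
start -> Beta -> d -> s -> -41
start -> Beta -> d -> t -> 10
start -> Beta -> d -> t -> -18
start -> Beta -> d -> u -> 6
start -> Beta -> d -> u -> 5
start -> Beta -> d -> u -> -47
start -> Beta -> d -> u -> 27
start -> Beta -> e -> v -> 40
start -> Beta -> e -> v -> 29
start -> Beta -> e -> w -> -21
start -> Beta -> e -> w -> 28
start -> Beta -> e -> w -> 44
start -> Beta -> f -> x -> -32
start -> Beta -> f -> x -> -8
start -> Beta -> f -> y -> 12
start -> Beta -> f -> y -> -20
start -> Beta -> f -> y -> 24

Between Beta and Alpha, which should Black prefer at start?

Alpha

s (White): max(7, 40, -41) = 40
t (White): max(10, -18) = 10
u (White): max(6, 5, -47, 27) = 27
d (Black): min(40, 10, 27) = 10
v (White): max(40, 29) = 40
w (White): max(-21, 28, 44) = 44
e (Black): min(40, 44) = 40
x (White): max(-32, -8) = -8
y (White): max(12, -20, 24) = 24
f (Black): min(-8, 24) = -8
Beta (White): max(10, 40, -8) = 40
g (White): max(7, -22) = 7
h (White): max(-35, -34, -45) = -34
j (White): max(-27, -16) = -16
a (Black): min(7, -34, -16) = -34
k (White): max(-46, 42) = 42
m (White): max(-30, -42, 28) = 28
n (White): max(-6, -44) = -6
p (White): max(-11, 20, 34) = 34
b (Black): min(42, 28, -6, 34) = -6
q (White): max(-42, -1, -45) = -1
r (White): max(-46, 10, -5) = 10
c (Black): min(-1, 10) = -1
Alpha (White): max(-34, -6, -1) = -1
Black prefers the lower value; Beta=40, Alpha=-1. Alpha is better since -1 < 40.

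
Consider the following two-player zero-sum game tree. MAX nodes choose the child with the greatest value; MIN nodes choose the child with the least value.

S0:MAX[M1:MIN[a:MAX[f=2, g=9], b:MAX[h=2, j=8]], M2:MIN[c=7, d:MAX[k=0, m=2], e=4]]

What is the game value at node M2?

d (MAX): max(0, 2) = 2
M2 (MIN): min(7, 2, 4) = 2

2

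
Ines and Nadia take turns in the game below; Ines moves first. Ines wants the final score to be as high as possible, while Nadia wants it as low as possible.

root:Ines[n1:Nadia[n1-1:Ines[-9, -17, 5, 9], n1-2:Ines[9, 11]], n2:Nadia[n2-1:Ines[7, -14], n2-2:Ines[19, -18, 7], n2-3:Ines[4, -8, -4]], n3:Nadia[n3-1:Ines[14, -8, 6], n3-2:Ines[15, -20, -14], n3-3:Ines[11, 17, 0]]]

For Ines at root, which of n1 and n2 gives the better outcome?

n1

n1-1 (Ines): max(-9, -17, 5, 9) = 9
n1-2 (Ines): max(9, 11) = 11
n1 (Nadia): min(9, 11) = 9
n2-1 (Ines): max(7, -14) = 7
n2-2 (Ines): max(19, -18, 7) = 19
n2-3 (Ines): max(4, -8, -4) = 4
n2 (Nadia): min(7, 19, 4) = 4
Ines prefers the higher value; n1=9, n2=4. n1 is better since 9 > 4.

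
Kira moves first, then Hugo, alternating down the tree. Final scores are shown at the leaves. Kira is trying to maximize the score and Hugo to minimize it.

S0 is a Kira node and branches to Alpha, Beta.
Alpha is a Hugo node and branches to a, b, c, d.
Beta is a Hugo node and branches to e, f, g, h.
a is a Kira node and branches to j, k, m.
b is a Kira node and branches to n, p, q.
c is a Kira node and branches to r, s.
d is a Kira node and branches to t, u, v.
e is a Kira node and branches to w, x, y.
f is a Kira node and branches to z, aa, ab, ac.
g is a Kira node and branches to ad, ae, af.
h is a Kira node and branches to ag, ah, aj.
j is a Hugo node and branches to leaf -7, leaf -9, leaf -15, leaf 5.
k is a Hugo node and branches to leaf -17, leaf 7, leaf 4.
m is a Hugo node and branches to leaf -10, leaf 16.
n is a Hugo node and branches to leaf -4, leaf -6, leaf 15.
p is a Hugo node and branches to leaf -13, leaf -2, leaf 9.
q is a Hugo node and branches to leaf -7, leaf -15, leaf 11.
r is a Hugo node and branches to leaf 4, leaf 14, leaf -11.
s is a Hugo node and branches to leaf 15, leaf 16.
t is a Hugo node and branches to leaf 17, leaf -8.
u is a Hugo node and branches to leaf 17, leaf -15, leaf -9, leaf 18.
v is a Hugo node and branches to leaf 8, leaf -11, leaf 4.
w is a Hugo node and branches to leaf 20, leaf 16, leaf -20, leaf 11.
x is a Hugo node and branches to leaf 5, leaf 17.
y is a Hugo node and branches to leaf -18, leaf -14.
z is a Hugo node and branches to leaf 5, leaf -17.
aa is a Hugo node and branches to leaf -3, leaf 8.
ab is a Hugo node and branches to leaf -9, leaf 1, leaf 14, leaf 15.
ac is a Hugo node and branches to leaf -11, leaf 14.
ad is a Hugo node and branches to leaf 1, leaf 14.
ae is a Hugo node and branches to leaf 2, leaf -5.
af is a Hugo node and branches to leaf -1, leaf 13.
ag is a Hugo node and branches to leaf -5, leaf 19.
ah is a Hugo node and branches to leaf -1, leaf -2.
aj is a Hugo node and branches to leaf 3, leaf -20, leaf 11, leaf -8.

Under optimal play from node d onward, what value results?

-8

t (Hugo): min(17, -8) = -8
u (Hugo): min(17, -15, -9, 18) = -15
v (Hugo): min(8, -11, 4) = -11
d (Kira): max(-8, -15, -11) = -8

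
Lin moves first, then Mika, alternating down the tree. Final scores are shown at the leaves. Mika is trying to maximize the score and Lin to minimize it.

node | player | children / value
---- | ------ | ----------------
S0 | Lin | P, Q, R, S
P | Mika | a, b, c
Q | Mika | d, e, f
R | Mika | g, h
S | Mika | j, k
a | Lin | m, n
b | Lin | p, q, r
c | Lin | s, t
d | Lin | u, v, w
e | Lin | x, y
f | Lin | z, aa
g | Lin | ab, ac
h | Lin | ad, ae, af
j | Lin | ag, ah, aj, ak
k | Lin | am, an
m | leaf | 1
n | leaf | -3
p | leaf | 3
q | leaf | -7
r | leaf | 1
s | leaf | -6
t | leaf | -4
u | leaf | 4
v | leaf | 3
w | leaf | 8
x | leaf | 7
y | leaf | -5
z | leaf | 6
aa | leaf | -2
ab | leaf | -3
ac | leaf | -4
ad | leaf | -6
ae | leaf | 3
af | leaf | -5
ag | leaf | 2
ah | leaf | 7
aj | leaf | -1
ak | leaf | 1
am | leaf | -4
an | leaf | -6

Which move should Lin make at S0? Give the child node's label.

R

a (Lin): min(1, -3) = -3
b (Lin): min(3, -7, 1) = -7
c (Lin): min(-6, -4) = -6
P (Mika): max(-3, -7, -6) = -3
d (Lin): min(4, 3, 8) = 3
e (Lin): min(7, -5) = -5
f (Lin): min(6, -2) = -2
Q (Mika): max(3, -5, -2) = 3
g (Lin): min(-3, -4) = -4
h (Lin): min(-6, 3, -5) = -6
R (Mika): max(-4, -6) = -4
j (Lin): min(2, 7, -1, 1) = -1
k (Lin): min(-4, -6) = -6
S (Mika): max(-1, -6) = -1
S0 (Lin): min(-3, 3, -4, -1) = -4
Lin at S0 wants the lowest of {P=-3, Q=3, R=-4, S=-1}, so chooses R.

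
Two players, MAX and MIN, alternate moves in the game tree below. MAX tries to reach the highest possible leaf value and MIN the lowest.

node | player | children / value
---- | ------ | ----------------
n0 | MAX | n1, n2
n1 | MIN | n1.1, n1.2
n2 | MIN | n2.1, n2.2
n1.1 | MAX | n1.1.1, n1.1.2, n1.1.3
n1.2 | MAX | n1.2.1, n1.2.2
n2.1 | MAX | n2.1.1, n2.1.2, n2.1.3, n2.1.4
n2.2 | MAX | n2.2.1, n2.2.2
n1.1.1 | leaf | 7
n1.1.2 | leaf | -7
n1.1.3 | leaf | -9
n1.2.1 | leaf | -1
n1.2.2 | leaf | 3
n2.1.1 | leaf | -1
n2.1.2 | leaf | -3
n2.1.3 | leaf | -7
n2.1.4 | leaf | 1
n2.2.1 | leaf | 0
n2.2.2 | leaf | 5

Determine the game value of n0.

3

n1.1 (MAX): max(7, -7, -9) = 7
n1.2 (MAX): max(-1, 3) = 3
n1 (MIN): min(7, 3) = 3
n2.1 (MAX): max(-1, -3, -7, 1) = 1
n2.2 (MAX): max(0, 5) = 5
n2 (MIN): min(1, 5) = 1
n0 (MAX): max(3, 1) = 3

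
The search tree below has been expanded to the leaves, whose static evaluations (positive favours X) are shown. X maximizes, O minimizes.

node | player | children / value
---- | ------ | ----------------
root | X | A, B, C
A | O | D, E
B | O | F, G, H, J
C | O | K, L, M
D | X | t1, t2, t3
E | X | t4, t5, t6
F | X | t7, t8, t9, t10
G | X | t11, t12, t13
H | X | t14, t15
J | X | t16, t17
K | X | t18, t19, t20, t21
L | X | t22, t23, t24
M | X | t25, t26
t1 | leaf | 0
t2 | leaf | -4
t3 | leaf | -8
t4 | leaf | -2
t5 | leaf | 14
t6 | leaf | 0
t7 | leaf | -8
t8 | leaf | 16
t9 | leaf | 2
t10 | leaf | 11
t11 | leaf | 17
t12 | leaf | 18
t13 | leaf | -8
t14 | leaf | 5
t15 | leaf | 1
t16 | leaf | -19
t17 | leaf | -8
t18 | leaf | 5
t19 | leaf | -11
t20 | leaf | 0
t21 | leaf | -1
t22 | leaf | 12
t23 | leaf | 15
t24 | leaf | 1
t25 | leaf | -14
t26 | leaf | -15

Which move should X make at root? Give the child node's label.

D (X): max(0, -4, -8) = 0
E (X): max(-2, 14, 0) = 14
A (O): min(0, 14) = 0
F (X): max(-8, 16, 2, 11) = 16
G (X): max(17, 18, -8) = 18
H (X): max(5, 1) = 5
J (X): max(-19, -8) = -8
B (O): min(16, 18, 5, -8) = -8
K (X): max(5, -11, 0, -1) = 5
L (X): max(12, 15, 1) = 15
M (X): max(-14, -15) = -14
C (O): min(5, 15, -14) = -14
root (X): max(0, -8, -14) = 0
X at root wants the highest of {A=0, B=-8, C=-14}, so chooses A.

A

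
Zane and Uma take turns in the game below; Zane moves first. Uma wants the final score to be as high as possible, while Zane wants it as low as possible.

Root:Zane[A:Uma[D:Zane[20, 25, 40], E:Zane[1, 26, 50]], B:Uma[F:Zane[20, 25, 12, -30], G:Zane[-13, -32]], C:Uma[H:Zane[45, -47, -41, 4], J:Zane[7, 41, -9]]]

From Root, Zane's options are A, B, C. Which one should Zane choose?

D (Zane): min(20, 25, 40) = 20
E (Zane): min(1, 26, 50) = 1
A (Uma): max(20, 1) = 20
F (Zane): min(20, 25, 12, -30) = -30
G (Zane): min(-13, -32) = -32
B (Uma): max(-30, -32) = -30
H (Zane): min(45, -47, -41, 4) = -47
J (Zane): min(7, 41, -9) = -9
C (Uma): max(-47, -9) = -9
Root (Zane): min(20, -30, -9) = -30
Zane at Root wants the lowest of {A=20, B=-30, C=-9}, so chooses B.

B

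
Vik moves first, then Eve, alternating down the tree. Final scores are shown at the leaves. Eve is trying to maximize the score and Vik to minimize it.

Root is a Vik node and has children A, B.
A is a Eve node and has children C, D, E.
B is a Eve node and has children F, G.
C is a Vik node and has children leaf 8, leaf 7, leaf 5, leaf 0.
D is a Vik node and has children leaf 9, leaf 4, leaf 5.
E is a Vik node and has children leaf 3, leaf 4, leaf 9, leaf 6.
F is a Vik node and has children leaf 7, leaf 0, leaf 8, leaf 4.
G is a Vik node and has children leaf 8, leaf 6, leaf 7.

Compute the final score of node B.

6

F (Vik): min(7, 0, 8, 4) = 0
G (Vik): min(8, 6, 7) = 6
B (Eve): max(0, 6) = 6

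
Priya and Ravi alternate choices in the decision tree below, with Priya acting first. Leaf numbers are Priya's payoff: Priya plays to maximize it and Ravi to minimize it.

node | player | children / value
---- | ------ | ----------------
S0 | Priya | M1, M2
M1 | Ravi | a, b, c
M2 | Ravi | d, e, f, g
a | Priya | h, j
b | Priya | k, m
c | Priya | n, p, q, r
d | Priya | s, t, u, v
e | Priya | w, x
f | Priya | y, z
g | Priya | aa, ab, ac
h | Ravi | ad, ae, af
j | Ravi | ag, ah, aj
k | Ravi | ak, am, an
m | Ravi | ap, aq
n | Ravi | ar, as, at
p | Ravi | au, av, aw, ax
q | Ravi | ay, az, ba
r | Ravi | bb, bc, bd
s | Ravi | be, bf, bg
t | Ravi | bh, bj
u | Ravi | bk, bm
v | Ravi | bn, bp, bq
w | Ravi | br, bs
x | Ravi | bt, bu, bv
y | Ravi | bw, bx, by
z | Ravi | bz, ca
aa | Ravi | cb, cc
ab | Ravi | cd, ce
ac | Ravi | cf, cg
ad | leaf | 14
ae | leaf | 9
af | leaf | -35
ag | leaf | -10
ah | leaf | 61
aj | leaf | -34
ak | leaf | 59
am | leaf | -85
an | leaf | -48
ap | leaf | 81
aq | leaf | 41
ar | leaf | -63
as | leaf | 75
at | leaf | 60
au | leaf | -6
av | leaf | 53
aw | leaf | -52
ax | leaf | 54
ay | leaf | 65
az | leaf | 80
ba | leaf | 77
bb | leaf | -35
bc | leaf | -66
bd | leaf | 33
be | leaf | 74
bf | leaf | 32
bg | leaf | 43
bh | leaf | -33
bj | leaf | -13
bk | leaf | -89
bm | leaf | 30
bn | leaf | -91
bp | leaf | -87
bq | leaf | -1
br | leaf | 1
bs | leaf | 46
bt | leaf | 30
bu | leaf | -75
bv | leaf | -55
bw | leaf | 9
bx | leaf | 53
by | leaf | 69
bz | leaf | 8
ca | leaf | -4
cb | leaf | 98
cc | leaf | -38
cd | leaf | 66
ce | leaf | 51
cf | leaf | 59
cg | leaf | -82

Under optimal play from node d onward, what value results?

32

s (Ravi): min(74, 32, 43) = 32
t (Ravi): min(-33, -13) = -33
u (Ravi): min(-89, 30) = -89
v (Ravi): min(-91, -87, -1) = -91
d (Priya): max(32, -33, -89, -91) = 32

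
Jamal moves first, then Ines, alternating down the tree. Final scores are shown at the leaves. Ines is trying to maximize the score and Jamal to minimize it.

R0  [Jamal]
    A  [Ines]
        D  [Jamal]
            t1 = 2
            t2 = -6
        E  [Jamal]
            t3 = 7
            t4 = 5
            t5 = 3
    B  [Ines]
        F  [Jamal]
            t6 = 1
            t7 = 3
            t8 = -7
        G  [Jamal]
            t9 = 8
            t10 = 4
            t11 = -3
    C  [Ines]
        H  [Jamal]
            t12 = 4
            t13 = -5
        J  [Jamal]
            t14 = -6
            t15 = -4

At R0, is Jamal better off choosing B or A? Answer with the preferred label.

F (Jamal): min(1, 3, -7) = -7
G (Jamal): min(8, 4, -3) = -3
B (Ines): max(-7, -3) = -3
D (Jamal): min(2, -6) = -6
E (Jamal): min(7, 5, 3) = 3
A (Ines): max(-6, 3) = 3
Jamal prefers the lower value; B=-3, A=3. B is better since -3 < 3.

B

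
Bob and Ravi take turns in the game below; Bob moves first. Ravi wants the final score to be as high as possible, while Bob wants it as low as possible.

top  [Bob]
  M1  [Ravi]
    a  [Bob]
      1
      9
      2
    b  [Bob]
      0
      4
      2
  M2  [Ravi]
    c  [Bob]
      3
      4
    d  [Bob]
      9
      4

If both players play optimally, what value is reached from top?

a (Bob): min(1, 9, 2) = 1
b (Bob): min(0, 4, 2) = 0
M1 (Ravi): max(1, 0) = 1
c (Bob): min(3, 4) = 3
d (Bob): min(9, 4) = 4
M2 (Ravi): max(3, 4) = 4
top (Bob): min(1, 4) = 1

1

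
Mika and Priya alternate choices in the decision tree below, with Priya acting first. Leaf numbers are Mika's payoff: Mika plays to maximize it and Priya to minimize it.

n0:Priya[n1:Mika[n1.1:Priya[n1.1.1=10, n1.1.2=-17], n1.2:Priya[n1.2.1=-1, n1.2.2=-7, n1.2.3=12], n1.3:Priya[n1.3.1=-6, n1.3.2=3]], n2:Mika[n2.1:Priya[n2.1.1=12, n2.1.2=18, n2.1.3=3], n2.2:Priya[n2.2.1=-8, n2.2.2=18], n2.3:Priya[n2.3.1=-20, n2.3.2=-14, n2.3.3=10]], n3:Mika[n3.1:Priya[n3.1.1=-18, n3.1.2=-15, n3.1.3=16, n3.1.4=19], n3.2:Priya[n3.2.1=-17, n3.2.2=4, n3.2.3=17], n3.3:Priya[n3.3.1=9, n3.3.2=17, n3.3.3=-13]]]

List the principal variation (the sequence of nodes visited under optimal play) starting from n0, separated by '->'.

n0 -> n3 -> n3.3 -> n3.3.3

n1.1 (Priya): min(10, -17) = -17
n1.2 (Priya): min(-1, -7, 12) = -7
n1.3 (Priya): min(-6, 3) = -6
n1 (Mika): max(-17, -7, -6) = -6
n2.1 (Priya): min(12, 18, 3) = 3
n2.2 (Priya): min(-8, 18) = -8
n2.3 (Priya): min(-20, -14, 10) = -20
n2 (Mika): max(3, -8, -20) = 3
n3.1 (Priya): min(-18, -15, 16, 19) = -18
n3.2 (Priya): min(-17, 4, 17) = -17
n3.3 (Priya): min(9, 17, -13) = -13
n3 (Mika): max(-18, -17, -13) = -13
n0 (Priya): min(-6, 3, -13) = -13
At n0, Priya picks n3 (lowest: -13).
At n3, Mika picks n3.3 (highest: -13).
At n3.3, Priya picks n3.3.3 (lowest: -13).
Terminal value -13.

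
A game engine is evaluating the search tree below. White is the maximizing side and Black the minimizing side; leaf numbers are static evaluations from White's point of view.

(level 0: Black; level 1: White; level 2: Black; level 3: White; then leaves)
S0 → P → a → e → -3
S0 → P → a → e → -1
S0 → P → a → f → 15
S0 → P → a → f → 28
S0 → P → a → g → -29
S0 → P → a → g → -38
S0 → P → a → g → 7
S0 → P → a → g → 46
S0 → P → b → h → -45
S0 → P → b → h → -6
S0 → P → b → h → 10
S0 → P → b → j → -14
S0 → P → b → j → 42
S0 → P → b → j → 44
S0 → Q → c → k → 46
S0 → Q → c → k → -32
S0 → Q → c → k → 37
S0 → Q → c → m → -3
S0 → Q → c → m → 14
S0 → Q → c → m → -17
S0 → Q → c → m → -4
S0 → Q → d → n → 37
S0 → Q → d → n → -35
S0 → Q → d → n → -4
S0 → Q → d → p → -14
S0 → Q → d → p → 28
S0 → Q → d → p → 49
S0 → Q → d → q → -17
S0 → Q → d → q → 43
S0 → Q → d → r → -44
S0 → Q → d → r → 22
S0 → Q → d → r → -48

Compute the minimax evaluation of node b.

10

h (White): max(-45, -6, 10) = 10
j (White): max(-14, 42, 44) = 44
b (Black): min(10, 44) = 10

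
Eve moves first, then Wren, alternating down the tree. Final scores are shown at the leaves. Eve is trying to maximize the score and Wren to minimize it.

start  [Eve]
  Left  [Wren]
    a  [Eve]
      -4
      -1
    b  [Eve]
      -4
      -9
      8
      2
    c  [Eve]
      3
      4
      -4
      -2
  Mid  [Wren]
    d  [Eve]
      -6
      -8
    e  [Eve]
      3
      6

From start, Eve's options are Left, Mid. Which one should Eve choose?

a (Eve): max(-4, -1) = -1
b (Eve): max(-4, -9, 8, 2) = 8
c (Eve): max(3, 4, -4, -2) = 4
Left (Wren): min(-1, 8, 4) = -1
d (Eve): max(-6, -8) = -6
e (Eve): max(3, 6) = 6
Mid (Wren): min(-6, 6) = -6
start (Eve): max(-1, -6) = -1
Eve at start wants the highest of {Left=-1, Mid=-6}, so chooses Left.

Left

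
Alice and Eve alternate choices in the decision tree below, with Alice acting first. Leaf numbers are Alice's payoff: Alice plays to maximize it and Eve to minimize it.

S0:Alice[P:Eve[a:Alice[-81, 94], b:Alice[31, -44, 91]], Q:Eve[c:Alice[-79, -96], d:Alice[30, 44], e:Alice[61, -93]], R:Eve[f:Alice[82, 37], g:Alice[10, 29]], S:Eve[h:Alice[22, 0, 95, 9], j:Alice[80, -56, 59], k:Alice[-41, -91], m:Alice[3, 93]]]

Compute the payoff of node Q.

c (Alice): max(-79, -96) = -79
d (Alice): max(30, 44) = 44
e (Alice): max(61, -93) = 61
Q (Eve): min(-79, 44, 61) = -79

-79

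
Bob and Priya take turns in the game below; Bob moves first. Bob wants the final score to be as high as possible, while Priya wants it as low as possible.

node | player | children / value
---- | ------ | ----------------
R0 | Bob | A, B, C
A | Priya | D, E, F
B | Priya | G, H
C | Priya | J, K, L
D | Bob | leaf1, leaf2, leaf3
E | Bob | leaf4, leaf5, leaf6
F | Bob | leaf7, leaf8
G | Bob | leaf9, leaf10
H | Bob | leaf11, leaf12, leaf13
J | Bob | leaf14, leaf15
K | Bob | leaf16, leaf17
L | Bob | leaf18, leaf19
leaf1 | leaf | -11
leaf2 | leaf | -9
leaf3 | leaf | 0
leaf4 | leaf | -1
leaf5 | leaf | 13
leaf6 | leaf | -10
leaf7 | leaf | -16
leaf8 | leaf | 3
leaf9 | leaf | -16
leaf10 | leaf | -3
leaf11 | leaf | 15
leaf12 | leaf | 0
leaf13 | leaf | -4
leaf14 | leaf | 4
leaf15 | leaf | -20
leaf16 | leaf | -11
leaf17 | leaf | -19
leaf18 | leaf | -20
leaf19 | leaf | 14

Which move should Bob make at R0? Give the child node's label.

A

D (Bob): max(-11, -9, 0) = 0
E (Bob): max(-1, 13, -10) = 13
F (Bob): max(-16, 3) = 3
A (Priya): min(0, 13, 3) = 0
G (Bob): max(-16, -3) = -3
H (Bob): max(15, 0, -4) = 15
B (Priya): min(-3, 15) = -3
J (Bob): max(4, -20) = 4
K (Bob): max(-11, -19) = -11
L (Bob): max(-20, 14) = 14
C (Priya): min(4, -11, 14) = -11
R0 (Bob): max(0, -3, -11) = 0
Bob at R0 wants the highest of {A=0, B=-3, C=-11}, so chooses A.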